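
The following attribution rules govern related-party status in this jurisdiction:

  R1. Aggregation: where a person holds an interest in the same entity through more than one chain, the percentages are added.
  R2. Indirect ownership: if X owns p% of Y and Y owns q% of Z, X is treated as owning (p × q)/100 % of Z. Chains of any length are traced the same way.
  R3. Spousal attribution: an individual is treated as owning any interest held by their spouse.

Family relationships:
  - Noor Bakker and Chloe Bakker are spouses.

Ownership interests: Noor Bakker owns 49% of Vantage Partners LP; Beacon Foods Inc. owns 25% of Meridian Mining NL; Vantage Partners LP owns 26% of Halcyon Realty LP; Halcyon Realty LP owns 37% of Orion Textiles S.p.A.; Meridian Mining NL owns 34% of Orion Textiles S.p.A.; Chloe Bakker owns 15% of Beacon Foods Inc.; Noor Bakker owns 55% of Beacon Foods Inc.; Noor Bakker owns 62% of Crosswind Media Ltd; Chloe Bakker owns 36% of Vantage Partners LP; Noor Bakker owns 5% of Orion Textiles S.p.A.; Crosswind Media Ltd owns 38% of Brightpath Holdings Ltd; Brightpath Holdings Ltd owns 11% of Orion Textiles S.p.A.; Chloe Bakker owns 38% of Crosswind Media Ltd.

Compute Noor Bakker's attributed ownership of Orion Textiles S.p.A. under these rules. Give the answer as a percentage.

23.307%

By spousal attribution (R3), Noor Bakker is treated as also owning Chloe Bakker's interest in Crosswind Media Ltd, giving 62% + 38% = 100%.
By spousal attribution (R3), Noor Bakker is treated as also owning Chloe Bakker's interest in Beacon Foods Inc, giving 55% + 15% = 70%.
By spousal attribution (R3), Noor Bakker is treated as also owning Chloe Bakker's interest in Vantage Partners LP, giving 49% + 36% = 85%.
Chain via Crosswind Media Ltd → Brightpath Holdings Ltd (R2): 100% × 38% × 11% = 4.18% of Orion Textiles S.p.A.
Chain via Beacon Foods Inc. → Meridian Mining NL (R2): 70% × 25% × 34% = 5.95% of Orion Textiles S.p.A.
Chain via Vantage Partners LP → Halcyon Realty LP (R2): 85% × 26% × 37% = 8.177% of Orion Textiles S.p.A.
Direct interest in Orion Textiles S.p.A: 5%.
Aggregating (R1): 4.18% + 5.95% + 8.177% + 5% = 23.307%.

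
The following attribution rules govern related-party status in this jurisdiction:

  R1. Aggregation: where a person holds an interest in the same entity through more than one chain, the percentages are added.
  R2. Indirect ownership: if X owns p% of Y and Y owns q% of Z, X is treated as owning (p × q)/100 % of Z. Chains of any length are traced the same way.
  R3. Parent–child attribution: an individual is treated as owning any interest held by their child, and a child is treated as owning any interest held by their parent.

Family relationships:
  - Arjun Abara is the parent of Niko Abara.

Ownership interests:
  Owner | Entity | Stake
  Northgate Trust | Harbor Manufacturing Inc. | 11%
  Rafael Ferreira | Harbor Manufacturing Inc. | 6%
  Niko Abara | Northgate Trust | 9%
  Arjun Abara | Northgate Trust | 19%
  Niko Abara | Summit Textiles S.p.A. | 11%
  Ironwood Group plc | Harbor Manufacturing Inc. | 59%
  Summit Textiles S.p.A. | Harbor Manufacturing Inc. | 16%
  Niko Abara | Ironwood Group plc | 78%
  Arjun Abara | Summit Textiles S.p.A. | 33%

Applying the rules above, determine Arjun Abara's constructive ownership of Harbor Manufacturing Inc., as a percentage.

By parent–child attribution (R3), Arjun Abara is treated as also owning Niko Abara's interest in Northgate Trust, giving 19% + 9% = 28%.
By parent–child attribution (R3), Arjun Abara is treated as also owning Niko Abara's interest in Summit Textiles S.p.A, giving 33% + 11% = 44%.
By parent–child attribution (R3), Arjun Abara is treated as owning Niko Abara's 78% interest in Ironwood Group plc.
Chain via Northgate Trust (R2): 28% × 11% = 3.08% of Harbor Manufacturing Inc.
Chain via Summit Textiles S.p.A. (R2): 44% × 16% = 7.04% of Harbor Manufacturing Inc.
Chain via Ironwood Group plc (R2): 78% × 59% = 46.02% of Harbor Manufacturing Inc.
Aggregating (R1): 3.08% + 7.04% + 46.02% = 56.14%.

56.14%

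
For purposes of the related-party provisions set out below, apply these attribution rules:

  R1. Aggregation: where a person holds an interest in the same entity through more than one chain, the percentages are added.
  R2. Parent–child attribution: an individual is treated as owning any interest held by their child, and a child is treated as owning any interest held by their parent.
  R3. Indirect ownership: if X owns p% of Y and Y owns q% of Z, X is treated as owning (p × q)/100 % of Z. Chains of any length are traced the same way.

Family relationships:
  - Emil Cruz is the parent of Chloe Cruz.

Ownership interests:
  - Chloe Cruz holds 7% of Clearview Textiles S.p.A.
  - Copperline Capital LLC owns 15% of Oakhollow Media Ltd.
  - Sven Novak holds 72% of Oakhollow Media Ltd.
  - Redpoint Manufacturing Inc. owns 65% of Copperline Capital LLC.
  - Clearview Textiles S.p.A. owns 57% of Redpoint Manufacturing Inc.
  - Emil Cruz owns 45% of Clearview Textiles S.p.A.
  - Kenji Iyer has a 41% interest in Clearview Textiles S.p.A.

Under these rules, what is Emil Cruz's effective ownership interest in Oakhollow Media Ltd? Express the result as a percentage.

By parent–child attribution (R2), Emil Cruz is treated as also owning Chloe Cruz's interest in Clearview Textiles S.p.A, giving 45% + 7% = 52%.
Chain via Clearview Textiles S.p.A. → Redpoint Manufacturing Inc. → Copperline Capital LLC (R3): 52% × 57% × 65% × 15% = 2.8899% of Oakhollow Media Ltd.

2.8899%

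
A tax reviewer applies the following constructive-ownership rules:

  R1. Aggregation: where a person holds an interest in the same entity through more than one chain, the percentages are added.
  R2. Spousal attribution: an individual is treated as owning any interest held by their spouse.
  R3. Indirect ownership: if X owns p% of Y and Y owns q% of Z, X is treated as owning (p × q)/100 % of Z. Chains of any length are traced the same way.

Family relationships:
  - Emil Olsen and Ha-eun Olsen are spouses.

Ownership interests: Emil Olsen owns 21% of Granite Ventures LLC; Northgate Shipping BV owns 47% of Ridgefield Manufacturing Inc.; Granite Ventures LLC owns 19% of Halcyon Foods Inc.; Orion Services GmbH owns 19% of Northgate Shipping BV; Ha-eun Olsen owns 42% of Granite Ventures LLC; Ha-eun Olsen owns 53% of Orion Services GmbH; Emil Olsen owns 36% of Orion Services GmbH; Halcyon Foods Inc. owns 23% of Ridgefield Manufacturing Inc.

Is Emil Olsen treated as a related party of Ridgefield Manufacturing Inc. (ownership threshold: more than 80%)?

By spousal attribution (R2), Emil Olsen is treated as also owning Ha-eun Olsen's interest in Orion Services GmbH, giving 36% + 53% = 89%.
By spousal attribution (R2), Emil Olsen is treated as also owning Ha-eun Olsen's interest in Granite Ventures LLC, giving 21% + 42% = 63%.
Chain via Orion Services GmbH → Northgate Shipping BV (R3): 89% × 19% × 47% = 7.9477% of Ridgefield Manufacturing Inc.
Chain via Granite Ventures LLC → Halcyon Foods Inc. (R3): 63% × 19% × 23% = 2.7531% of Ridgefield Manufacturing Inc.
Aggregating (R1): 7.9477% + 2.7531% = 10.7008%.
10.7008% does not exceed the 80% threshold, so Emil is not a related party to Ridgefield Manufacturing Inc.

No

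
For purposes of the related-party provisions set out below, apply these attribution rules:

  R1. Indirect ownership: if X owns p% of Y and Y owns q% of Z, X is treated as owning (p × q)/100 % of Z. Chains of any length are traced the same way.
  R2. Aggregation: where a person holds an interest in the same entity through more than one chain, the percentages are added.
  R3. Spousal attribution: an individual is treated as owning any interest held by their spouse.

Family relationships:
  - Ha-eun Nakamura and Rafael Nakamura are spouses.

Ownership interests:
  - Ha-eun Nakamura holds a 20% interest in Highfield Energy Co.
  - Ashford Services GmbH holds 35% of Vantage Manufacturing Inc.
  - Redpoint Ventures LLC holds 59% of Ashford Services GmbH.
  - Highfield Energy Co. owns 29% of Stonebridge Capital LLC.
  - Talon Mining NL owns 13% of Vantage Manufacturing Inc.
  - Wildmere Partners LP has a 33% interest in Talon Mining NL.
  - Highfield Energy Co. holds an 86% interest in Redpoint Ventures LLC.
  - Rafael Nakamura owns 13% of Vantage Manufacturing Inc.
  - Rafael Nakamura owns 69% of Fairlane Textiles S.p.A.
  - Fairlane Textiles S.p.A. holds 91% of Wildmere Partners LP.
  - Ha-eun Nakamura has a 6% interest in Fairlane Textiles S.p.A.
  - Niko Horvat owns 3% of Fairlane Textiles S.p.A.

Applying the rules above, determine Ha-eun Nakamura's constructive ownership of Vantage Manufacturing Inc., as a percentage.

By spousal attribution (R3), Ha-eun Nakamura is treated as also owning Rafael Nakamura's interest in Fairlane Textiles S.p.A, giving 6% + 69% = 75%.
By spousal attribution (R3), Ha-eun Nakamura is treated as owning Rafael Nakamura's 13% interest in Vantage Manufacturing Inc.
Chain via Fairlane Textiles S.p.A. → Wildmere Partners LP → Talon Mining NL (R1): 75% × 91% × 33% × 13% = 2.927925% of Vantage Manufacturing Inc.
Chain via Highfield Energy Co. → Redpoint Ventures LLC → Ashford Services GmbH (R1): 20% × 86% × 59% × 35% = 3.5518% of Vantage Manufacturing Inc.
Direct interest in Vantage Manufacturing Inc: 13%.
Aggregating (R2): 2.927925% + 3.5518% + 13% = 19.479725%.

19.479725%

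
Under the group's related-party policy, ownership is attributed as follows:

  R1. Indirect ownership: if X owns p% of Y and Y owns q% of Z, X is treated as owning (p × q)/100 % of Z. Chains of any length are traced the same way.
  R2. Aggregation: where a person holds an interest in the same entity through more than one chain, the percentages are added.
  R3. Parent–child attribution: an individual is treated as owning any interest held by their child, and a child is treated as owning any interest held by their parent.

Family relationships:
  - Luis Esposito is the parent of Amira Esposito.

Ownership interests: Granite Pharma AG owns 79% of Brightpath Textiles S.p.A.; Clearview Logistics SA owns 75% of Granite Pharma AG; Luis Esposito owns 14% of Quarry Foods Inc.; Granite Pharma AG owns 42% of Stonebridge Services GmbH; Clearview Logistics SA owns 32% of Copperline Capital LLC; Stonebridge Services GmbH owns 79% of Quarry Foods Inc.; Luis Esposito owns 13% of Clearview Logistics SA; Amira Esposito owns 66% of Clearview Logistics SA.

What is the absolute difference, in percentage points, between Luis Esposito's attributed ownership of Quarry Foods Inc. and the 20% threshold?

By parent–child attribution (R3), Luis Esposito is treated as also owning Amira Esposito's interest in Clearview Logistics SA, giving 13% + 66% = 79%.
Chain via Clearview Logistics SA → Granite Pharma AG → Stonebridge Services GmbH (R1): 79% × 75% × 42% × 79% = 19.65915% of Quarry Foods Inc.
Direct interest in Quarry Foods Inc: 14%.
Aggregating (R2): 19.65915% + 14% = 33.65915%.
33.65915% exceeds the 20% threshold by 13.65915 percentage points.

13.65915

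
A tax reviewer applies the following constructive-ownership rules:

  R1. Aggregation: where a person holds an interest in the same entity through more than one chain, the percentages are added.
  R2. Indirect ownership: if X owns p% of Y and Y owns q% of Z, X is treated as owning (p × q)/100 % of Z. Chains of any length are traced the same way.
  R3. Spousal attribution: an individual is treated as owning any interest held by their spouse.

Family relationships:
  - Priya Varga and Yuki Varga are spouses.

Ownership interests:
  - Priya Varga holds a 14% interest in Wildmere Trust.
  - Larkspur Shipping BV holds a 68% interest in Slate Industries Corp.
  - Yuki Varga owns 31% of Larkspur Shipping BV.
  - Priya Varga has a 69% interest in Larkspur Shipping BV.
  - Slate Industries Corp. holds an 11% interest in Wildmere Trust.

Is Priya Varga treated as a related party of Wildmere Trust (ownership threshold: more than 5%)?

Yes

By spousal attribution (R3), Priya Varga is treated as also owning Yuki Varga's interest in Larkspur Shipping BV, giving 69% + 31% = 100%.
Chain via Larkspur Shipping BV → Slate Industries Corp. (R2): 100% × 68% × 11% = 7.48% of Wildmere Trust.
Direct interest in Wildmere Trust: 14%.
Aggregating (R1): 7.48% + 14% = 21.48%.
21.48% exceeds the 5% threshold, so Priya is a related party to Wildmere Trust.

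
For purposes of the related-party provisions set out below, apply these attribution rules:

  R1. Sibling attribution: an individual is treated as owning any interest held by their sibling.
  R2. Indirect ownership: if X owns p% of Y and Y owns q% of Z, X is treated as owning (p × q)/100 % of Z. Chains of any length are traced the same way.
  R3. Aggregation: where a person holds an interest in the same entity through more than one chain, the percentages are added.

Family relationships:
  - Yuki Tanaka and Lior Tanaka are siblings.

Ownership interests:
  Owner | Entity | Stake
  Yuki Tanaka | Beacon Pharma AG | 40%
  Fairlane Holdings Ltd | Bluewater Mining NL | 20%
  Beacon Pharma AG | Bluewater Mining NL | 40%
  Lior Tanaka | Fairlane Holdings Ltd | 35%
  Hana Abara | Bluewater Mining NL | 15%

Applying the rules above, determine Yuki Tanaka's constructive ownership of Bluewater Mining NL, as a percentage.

23%

By sibling attribution (R1), Yuki Tanaka is treated as owning Lior Tanaka's 35% interest in Fairlane Holdings Ltd.
Chain via Beacon Pharma AG (R2): 40% × 40% = 16% of Bluewater Mining NL.
Chain via Fairlane Holdings Ltd (R2): 35% × 20% = 7% of Bluewater Mining NL.
Aggregating (R3): 16% + 7% = 23%.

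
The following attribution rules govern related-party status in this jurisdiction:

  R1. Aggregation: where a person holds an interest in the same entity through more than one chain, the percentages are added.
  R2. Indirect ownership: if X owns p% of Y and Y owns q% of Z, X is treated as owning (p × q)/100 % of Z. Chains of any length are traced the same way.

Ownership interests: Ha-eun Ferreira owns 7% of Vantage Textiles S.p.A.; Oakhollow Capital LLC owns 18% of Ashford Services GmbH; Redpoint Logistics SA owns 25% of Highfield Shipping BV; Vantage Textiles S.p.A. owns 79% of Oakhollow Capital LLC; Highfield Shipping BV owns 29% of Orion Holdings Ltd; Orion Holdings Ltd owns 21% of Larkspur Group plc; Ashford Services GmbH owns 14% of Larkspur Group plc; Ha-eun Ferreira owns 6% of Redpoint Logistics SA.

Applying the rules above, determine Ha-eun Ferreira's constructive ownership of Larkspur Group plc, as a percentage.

0.230706%

Chain via Redpoint Logistics SA → Highfield Shipping BV → Orion Holdings Ltd (R2): 6% × 25% × 29% × 21% = 0.09135% of Larkspur Group plc.
Chain via Vantage Textiles S.p.A. → Oakhollow Capital LLC → Ashford Services GmbH (R2): 7% × 79% × 18% × 14% = 0.139356% of Larkspur Group plc.
Aggregating (R1): 0.09135% + 0.139356% = 0.230706%.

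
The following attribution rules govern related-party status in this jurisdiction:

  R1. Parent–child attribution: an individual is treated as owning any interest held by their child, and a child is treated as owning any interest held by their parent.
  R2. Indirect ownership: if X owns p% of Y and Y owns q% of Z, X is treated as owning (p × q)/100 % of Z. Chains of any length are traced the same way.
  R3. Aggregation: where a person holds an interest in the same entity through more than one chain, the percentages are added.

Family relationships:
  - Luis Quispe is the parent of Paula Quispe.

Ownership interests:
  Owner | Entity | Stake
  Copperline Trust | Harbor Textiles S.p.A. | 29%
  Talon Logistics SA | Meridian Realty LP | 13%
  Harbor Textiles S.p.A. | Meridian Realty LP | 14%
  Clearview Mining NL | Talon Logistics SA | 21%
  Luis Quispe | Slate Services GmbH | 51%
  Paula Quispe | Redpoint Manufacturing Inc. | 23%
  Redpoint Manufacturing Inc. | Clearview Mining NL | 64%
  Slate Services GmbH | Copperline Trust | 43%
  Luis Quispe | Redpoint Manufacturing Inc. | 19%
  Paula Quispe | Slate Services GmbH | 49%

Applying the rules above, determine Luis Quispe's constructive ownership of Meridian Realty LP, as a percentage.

2.479624%

By parent–child attribution (R1), Luis Quispe is treated as also owning Paula Quispe's interest in Slate Services GmbH, giving 51% + 49% = 100%.
By parent–child attribution (R1), Luis Quispe is treated as also owning Paula Quispe's interest in Redpoint Manufacturing Inc, giving 19% + 23% = 42%.
Chain via Slate Services GmbH → Copperline Trust → Harbor Textiles S.p.A. (R2): 100% × 43% × 29% × 14% = 1.7458% of Meridian Realty LP.
Chain via Redpoint Manufacturing Inc. → Clearview Mining NL → Talon Logistics SA (R2): 42% × 64% × 21% × 13% = 0.733824% of Meridian Realty LP.
Aggregating (R3): 1.7458% + 0.733824% = 2.479624%.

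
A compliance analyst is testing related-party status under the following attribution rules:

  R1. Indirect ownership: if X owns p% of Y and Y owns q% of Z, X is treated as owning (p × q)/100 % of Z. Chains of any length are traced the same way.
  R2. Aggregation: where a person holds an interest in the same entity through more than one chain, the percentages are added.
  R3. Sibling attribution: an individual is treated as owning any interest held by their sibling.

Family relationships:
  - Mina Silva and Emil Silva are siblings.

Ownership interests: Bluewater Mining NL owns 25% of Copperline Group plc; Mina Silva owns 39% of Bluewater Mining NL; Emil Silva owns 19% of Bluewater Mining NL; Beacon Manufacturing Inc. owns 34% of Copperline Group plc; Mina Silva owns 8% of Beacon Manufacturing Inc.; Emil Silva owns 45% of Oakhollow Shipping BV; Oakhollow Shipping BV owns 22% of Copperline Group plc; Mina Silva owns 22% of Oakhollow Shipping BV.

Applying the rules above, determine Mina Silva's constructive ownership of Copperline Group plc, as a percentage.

By sibling attribution (R3), Mina Silva is treated as also owning Emil Silva's interest in Oakhollow Shipping BV, giving 22% + 45% = 67%.
By sibling attribution (R3), Mina Silva is treated as also owning Emil Silva's interest in Bluewater Mining NL, giving 39% + 19% = 58%.
Chain via Oakhollow Shipping BV (R1): 67% × 22% = 14.74% of Copperline Group plc.
Chain via Beacon Manufacturing Inc. (R1): 8% × 34% = 2.72% of Copperline Group plc.
Chain via Bluewater Mining NL (R1): 58% × 25% = 14.5% of Copperline Group plc.
Aggregating (R2): 14.74% + 2.72% + 14.5% = 31.96%.

31.96%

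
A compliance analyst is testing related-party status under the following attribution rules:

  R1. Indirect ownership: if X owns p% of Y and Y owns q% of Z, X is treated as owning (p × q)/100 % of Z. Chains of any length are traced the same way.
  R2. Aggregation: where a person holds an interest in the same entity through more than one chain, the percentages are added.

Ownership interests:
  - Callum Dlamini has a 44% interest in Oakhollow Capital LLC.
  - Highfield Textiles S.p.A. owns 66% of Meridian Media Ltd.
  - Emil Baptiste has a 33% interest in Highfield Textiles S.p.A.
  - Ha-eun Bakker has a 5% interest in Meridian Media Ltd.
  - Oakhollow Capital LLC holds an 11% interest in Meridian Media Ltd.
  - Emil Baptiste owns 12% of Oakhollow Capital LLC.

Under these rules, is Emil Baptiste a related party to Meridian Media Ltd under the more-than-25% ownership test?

Chain via Highfield Textiles S.p.A. (R1): 33% × 66% = 21.78% of Meridian Media Ltd.
Chain via Oakhollow Capital LLC (R1): 12% × 11% = 1.32% of Meridian Media Ltd.
Aggregating (R2): 21.78% + 1.32% = 23.1%.
23.1% does not exceed the 25% threshold, so Emil is not a related party to Meridian Media Ltd.

No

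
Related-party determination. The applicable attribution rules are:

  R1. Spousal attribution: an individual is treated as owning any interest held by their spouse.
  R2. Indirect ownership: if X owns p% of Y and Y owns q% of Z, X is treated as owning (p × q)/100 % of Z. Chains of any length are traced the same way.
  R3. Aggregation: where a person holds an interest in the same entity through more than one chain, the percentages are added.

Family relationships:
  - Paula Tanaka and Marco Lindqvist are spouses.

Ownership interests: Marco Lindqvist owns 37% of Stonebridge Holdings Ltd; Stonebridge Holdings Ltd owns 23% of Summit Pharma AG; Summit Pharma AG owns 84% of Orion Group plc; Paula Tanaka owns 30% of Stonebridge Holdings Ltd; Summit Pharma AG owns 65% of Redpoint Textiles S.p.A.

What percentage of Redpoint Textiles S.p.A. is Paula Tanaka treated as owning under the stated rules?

10.0165%

By spousal attribution (R1), Paula Tanaka is treated as also owning Marco Lindqvist's interest in Stonebridge Holdings Ltd, giving 30% + 37% = 67%.
Chain via Stonebridge Holdings Ltd → Summit Pharma AG (R2): 67% × 23% × 65% = 10.0165% of Redpoint Textiles S.p.A.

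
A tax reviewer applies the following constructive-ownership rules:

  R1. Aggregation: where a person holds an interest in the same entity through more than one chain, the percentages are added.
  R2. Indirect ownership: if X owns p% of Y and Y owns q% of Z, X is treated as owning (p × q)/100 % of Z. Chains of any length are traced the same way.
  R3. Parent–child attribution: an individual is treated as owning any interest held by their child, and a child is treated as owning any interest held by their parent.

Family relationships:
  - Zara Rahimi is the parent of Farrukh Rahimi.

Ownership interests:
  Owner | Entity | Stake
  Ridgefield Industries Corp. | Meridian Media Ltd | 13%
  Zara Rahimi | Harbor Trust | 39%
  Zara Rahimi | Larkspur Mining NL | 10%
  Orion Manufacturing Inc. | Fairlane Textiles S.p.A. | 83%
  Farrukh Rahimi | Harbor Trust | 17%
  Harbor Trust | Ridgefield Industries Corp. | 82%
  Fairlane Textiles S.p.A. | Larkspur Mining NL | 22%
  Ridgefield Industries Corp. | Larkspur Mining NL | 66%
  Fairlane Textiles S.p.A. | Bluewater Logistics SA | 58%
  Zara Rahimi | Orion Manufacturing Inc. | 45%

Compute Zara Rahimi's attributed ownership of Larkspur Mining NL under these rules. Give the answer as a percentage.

48.5242%

By parent–child attribution (R3), Zara Rahimi is treated as also owning Farrukh Rahimi's interest in Harbor Trust, giving 39% + 17% = 56%.
Chain via Orion Manufacturing Inc. → Fairlane Textiles S.p.A. (R2): 45% × 83% × 22% = 8.217% of Larkspur Mining NL.
Chain via Harbor Trust → Ridgefield Industries Corp. (R2): 56% × 82% × 66% = 30.3072% of Larkspur Mining NL.
Direct interest in Larkspur Mining NL: 10%.
Aggregating (R1): 8.217% + 30.3072% + 10% = 48.5242%.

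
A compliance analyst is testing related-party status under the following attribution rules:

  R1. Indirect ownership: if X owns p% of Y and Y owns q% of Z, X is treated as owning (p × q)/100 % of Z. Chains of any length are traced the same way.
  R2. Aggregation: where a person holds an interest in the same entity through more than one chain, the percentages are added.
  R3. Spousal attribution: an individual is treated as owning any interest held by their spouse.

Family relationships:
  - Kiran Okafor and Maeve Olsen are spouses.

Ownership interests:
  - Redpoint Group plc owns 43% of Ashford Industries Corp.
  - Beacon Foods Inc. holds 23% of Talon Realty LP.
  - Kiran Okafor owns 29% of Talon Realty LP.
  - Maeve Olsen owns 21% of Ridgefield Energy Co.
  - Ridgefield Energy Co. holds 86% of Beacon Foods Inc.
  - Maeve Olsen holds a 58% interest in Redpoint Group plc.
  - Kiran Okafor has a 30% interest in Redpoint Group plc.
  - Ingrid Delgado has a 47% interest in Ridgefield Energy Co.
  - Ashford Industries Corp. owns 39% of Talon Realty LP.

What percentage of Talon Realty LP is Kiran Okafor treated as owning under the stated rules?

By spousal attribution (R3), Kiran Okafor is treated as also owning Maeve Olsen's interest in Redpoint Group plc, giving 30% + 58% = 88%.
By spousal attribution (R3), Kiran Okafor is treated as owning Maeve Olsen's 21% interest in Ridgefield Energy Co.
Chain via Redpoint Group plc → Ashford Industries Corp. (R1): 88% × 43% × 39% = 14.7576% of Talon Realty LP.
Direct interest in Talon Realty LP: 29%.
Chain via Ridgefield Energy Co. → Beacon Foods Inc. (R1): 21% × 86% × 23% = 4.1538% of Talon Realty LP.
Aggregating (R2): 14.7576% + 29% + 4.1538% = 47.9114%.

47.9114%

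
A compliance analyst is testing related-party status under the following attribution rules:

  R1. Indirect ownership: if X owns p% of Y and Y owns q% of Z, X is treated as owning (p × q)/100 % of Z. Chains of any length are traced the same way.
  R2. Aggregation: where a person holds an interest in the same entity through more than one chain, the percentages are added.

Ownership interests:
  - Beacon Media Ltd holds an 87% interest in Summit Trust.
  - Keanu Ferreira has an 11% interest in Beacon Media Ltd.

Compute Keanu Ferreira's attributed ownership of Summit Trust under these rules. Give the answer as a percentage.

Chain via Beacon Media Ltd (R1): 11% × 87% = 9.57% of Summit Trust.

9.57%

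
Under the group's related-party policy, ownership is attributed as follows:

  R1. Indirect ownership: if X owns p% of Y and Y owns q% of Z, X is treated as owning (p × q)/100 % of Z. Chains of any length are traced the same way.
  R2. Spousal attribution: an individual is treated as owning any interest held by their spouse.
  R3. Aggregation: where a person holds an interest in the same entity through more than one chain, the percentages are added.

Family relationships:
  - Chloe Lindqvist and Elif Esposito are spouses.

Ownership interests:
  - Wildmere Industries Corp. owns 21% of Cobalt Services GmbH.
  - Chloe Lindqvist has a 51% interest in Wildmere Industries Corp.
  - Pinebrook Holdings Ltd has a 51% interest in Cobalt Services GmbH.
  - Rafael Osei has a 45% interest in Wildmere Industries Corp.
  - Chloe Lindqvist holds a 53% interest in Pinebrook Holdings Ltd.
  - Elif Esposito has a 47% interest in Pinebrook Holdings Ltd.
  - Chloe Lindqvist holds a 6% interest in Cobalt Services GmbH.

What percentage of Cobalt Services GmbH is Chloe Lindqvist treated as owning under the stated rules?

67.71%

By spousal attribution (R2), Chloe Lindqvist is treated as also owning Elif Esposito's interest in Pinebrook Holdings Ltd, giving 53% + 47% = 100%.
Chain via Wildmere Industries Corp. (R1): 51% × 21% = 10.71% of Cobalt Services GmbH.
Chain via Pinebrook Holdings Ltd (R1): 100% × 51% = 51% of Cobalt Services GmbH.
Direct interest in Cobalt Services GmbH: 6%.
Aggregating (R3): 10.71% + 51% + 6% = 67.71%.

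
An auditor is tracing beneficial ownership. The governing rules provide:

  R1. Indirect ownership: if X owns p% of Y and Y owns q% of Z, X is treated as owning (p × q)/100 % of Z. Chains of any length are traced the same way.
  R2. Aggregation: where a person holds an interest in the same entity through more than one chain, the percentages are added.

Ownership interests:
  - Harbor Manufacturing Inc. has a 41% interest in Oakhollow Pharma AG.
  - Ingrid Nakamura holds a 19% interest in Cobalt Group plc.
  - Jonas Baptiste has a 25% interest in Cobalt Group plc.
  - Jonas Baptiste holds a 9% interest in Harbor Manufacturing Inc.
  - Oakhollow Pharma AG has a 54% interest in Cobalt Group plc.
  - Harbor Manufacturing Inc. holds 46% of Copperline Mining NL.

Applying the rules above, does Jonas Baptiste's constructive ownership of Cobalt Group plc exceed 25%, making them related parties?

Yes

Chain via Harbor Manufacturing Inc. → Oakhollow Pharma AG (R1): 9% × 41% × 54% = 1.9926% of Cobalt Group plc.
Direct interest in Cobalt Group plc: 25%.
Aggregating (R2): 1.9926% + 25% = 26.9926%.
26.9926% exceeds the 25% threshold, so Jonas is a related party to Cobalt Group plc.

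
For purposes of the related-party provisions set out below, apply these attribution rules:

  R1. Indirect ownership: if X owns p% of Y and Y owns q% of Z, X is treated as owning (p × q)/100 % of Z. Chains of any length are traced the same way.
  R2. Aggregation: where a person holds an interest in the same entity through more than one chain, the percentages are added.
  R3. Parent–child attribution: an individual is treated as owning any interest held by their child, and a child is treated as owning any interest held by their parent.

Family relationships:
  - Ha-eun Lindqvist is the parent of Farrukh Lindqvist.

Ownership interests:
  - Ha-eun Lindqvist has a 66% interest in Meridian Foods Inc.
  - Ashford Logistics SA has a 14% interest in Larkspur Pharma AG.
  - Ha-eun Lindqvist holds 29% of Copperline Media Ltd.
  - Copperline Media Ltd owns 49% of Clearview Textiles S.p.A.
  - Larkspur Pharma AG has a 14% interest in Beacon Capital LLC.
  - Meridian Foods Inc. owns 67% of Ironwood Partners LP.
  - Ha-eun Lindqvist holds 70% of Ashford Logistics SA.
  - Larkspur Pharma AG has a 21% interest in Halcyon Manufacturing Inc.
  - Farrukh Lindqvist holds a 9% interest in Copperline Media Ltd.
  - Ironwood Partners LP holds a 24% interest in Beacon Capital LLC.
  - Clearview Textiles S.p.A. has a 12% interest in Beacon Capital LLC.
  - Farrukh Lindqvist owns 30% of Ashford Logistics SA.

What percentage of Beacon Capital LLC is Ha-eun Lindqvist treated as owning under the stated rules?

By parent–child attribution (R3), Ha-eun Lindqvist is treated as also owning Farrukh Lindqvist's interest in Ashford Logistics SA, giving 70% + 30% = 100%.
By parent–child attribution (R3), Ha-eun Lindqvist is treated as also owning Farrukh Lindqvist's interest in Copperline Media Ltd, giving 29% + 9% = 38%.
Chain via Meridian Foods Inc. → Ironwood Partners LP (R1): 66% × 67% × 24% = 10.6128% of Beacon Capital LLC.
Chain via Ashford Logistics SA → Larkspur Pharma AG (R1): 100% × 14% × 14% = 1.96% of Beacon Capital LLC.
Chain via Copperline Media Ltd → Clearview Textiles S.p.A. (R1): 38% × 49% × 12% = 2.2344% of Beacon Capital LLC.
Aggregating (R2): 10.6128% + 1.96% + 2.2344% = 14.8072%.

14.8072%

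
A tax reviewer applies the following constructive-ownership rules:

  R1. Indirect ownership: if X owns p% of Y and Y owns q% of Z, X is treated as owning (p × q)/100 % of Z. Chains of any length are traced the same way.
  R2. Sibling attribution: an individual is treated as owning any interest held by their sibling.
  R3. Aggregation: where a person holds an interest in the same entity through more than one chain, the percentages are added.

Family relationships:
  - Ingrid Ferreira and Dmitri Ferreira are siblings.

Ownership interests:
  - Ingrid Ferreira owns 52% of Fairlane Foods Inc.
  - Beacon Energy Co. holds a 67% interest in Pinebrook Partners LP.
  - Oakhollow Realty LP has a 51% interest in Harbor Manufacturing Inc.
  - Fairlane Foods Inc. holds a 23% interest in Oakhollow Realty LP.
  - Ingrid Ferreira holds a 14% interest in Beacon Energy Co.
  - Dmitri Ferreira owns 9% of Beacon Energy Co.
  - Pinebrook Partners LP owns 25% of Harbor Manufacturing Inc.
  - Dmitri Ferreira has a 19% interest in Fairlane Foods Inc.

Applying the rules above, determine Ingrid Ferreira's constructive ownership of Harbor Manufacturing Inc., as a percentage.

By sibling attribution (R2), Ingrid Ferreira is treated as also owning Dmitri Ferreira's interest in Beacon Energy Co, giving 14% + 9% = 23%.
By sibling attribution (R2), Ingrid Ferreira is treated as also owning Dmitri Ferreira's interest in Fairlane Foods Inc, giving 52% + 19% = 71%.
Chain via Beacon Energy Co. → Pinebrook Partners LP (R1): 23% × 67% × 25% = 3.8525% of Harbor Manufacturing Inc.
Chain via Fairlane Foods Inc. → Oakhollow Realty LP (R1): 71% × 23% × 51% = 8.3283% of Harbor Manufacturing Inc.
Aggregating (R3): 3.8525% + 8.3283% = 12.1808%.

12.1808%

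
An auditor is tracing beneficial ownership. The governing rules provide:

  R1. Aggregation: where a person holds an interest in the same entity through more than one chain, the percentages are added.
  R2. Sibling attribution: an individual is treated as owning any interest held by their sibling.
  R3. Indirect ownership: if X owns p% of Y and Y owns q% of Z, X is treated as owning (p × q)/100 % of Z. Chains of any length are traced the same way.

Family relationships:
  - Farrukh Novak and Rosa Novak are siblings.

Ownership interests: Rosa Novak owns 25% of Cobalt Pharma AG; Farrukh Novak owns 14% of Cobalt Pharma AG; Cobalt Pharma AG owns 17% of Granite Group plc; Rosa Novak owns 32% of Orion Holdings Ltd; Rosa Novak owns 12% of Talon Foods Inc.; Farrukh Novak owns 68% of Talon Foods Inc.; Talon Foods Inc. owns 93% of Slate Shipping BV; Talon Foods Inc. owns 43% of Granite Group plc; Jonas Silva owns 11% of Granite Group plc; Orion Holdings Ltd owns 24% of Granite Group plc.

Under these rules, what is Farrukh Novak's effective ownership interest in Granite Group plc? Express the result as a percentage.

48.71%

By sibling attribution (R2), Farrukh Novak is treated as also owning Rosa Novak's interest in Talon Foods Inc, giving 68% + 12% = 80%.
By sibling attribution (R2), Farrukh Novak is treated as also owning Rosa Novak's interest in Cobalt Pharma AG, giving 14% + 25% = 39%.
By sibling attribution (R2), Farrukh Novak is treated as owning Rosa Novak's 32% interest in Orion Holdings Ltd.
Chain via Talon Foods Inc. (R3): 80% × 43% = 34.4% of Granite Group plc.
Chain via Cobalt Pharma AG (R3): 39% × 17% = 6.63% of Granite Group plc.
Chain via Orion Holdings Ltd (R3): 32% × 24% = 7.68% of Granite Group plc.
Aggregating (R1): 34.4% + 6.63% + 7.68% = 48.71%.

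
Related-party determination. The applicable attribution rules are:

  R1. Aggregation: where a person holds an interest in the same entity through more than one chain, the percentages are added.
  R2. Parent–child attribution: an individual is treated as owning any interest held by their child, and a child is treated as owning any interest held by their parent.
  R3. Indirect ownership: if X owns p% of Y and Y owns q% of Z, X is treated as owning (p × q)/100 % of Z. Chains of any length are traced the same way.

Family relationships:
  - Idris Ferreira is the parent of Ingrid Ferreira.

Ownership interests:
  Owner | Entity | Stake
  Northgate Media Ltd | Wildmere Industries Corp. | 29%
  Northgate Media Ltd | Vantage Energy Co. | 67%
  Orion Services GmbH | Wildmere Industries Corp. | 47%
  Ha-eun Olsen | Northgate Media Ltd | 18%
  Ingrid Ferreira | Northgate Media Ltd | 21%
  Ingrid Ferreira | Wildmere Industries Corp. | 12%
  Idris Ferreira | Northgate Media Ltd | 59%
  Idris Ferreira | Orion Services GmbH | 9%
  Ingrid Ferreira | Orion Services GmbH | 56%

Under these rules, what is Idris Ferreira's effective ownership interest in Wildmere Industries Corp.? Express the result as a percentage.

65.75%

By parent–child attribution (R2), Idris Ferreira is treated as also owning Ingrid Ferreira's interest in Orion Services GmbH, giving 9% + 56% = 65%.
By parent–child attribution (R2), Idris Ferreira is treated as also owning Ingrid Ferreira's interest in Northgate Media Ltd, giving 59% + 21% = 80%.
By parent–child attribution (R2), Idris Ferreira is treated as owning Ingrid Ferreira's 12% interest in Wildmere Industries Corp.
Chain via Orion Services GmbH (R3): 65% × 47% = 30.55% of Wildmere Industries Corp.
Chain via Northgate Media Ltd (R3): 80% × 29% = 23.2% of Wildmere Industries Corp.
Direct interest in Wildmere Industries Corp: 12%.
Aggregating (R1): 30.55% + 23.2% + 12% = 65.75%.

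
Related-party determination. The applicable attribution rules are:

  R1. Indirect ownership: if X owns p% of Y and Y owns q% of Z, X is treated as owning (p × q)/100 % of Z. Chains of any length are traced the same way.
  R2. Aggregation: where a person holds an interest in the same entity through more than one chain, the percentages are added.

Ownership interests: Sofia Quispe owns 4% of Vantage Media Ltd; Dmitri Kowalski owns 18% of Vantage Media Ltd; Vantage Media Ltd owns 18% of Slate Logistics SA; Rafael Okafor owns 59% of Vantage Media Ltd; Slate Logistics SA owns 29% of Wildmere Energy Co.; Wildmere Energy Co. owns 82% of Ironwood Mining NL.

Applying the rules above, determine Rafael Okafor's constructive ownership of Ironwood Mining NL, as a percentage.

2.525436%

Chain via Vantage Media Ltd → Slate Logistics SA → Wildmere Energy Co. (R1): 59% × 18% × 29% × 82% = 2.525436% of Ironwood Mining NL.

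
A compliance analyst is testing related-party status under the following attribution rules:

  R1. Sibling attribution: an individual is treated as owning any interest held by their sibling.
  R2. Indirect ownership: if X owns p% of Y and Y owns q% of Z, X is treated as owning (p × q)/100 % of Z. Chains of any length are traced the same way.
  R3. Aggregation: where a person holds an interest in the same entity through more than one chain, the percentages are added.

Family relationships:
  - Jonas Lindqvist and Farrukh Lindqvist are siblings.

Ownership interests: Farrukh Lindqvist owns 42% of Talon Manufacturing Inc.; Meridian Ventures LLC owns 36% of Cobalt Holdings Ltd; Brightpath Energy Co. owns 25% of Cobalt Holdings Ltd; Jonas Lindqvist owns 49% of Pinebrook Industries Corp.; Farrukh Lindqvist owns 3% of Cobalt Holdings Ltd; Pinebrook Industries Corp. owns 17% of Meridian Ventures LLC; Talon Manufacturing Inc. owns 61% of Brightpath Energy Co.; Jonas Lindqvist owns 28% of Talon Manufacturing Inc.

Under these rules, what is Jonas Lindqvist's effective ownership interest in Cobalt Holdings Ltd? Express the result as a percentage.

16.6738%

By sibling attribution (R1), Jonas Lindqvist is treated as also owning Farrukh Lindqvist's interest in Talon Manufacturing Inc, giving 28% + 42% = 70%.
By sibling attribution (R1), Jonas Lindqvist is treated as owning Farrukh Lindqvist's 3% interest in Cobalt Holdings Ltd.
Chain via Pinebrook Industries Corp. → Meridian Ventures LLC (R2): 49% × 17% × 36% = 2.9988% of Cobalt Holdings Ltd.
Chain via Talon Manufacturing Inc. → Brightpath Energy Co. (R2): 70% × 61% × 25% = 10.675% of Cobalt Holdings Ltd.
Direct interest in Cobalt Holdings Ltd: 3%.
Aggregating (R3): 2.9988% + 10.675% + 3% = 16.6738%.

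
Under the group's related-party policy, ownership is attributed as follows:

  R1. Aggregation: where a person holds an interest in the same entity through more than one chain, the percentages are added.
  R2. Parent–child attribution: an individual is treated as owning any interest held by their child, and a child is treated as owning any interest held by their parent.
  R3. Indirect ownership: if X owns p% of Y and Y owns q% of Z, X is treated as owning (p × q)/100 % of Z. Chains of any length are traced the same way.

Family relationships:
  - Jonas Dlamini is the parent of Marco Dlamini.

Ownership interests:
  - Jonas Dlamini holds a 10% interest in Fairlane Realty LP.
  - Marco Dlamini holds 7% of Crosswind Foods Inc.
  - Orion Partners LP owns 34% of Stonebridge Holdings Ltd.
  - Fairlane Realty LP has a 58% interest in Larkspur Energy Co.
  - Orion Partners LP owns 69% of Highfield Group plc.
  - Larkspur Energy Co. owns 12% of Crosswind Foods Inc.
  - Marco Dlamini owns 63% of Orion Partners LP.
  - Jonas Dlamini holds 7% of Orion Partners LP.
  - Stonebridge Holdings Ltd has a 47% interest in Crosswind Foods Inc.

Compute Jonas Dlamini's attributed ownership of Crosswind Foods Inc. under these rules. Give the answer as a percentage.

18.882%

By parent–child attribution (R2), Jonas Dlamini is treated as also owning Marco Dlamini's interest in Orion Partners LP, giving 7% + 63% = 70%.
By parent–child attribution (R2), Jonas Dlamini is treated as owning Marco Dlamini's 7% interest in Crosswind Foods Inc.
Chain via Fairlane Realty LP → Larkspur Energy Co. (R3): 10% × 58% × 12% = 0.696% of Crosswind Foods Inc.
Chain via Orion Partners LP → Stonebridge Holdings Ltd (R3): 70% × 34% × 47% = 11.186% of Crosswind Foods Inc.
Direct interest in Crosswind Foods Inc: 7%.
Aggregating (R1): 0.696% + 11.186% + 7% = 18.882%.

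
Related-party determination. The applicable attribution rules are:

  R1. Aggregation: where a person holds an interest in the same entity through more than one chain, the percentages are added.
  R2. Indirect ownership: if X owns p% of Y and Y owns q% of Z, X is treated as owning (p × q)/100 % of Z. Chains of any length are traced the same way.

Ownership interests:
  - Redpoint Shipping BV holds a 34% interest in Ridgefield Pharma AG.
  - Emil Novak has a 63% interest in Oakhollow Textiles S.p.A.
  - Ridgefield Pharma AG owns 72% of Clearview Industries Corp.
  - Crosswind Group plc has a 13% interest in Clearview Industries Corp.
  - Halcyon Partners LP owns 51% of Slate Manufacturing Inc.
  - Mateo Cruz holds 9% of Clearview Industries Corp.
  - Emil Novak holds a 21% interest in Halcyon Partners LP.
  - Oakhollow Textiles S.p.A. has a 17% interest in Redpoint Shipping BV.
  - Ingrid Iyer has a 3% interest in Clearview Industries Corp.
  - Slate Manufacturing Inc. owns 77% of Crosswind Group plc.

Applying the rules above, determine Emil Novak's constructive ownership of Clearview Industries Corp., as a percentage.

Chain via Halcyon Partners LP → Slate Manufacturing Inc. → Crosswind Group plc (R2): 21% × 51% × 77% × 13% = 1.072071% of Clearview Industries Corp.
Chain via Oakhollow Textiles S.p.A. → Redpoint Shipping BV → Ridgefield Pharma AG (R2): 63% × 17% × 34% × 72% = 2.621808% of Clearview Industries Corp.
Aggregating (R1): 1.072071% + 2.621808% = 3.693879%.

3.693879%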